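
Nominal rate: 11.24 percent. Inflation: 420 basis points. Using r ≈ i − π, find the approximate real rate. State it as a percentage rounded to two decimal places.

r ≈ i − π = 11.24% − 4.2% = 7.04%.

7.04%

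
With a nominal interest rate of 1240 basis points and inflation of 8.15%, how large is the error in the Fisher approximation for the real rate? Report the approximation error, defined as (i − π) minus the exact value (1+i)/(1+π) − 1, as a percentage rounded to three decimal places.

0.320%

Approximate: r ≈ 12.400% − 8.150% = 4.2500%
Exact: (1 + 0.1240)/(1 + 0.0815) − 1 = 3.9297%
Error = 4.2500% − 3.9297% = 0.3203% → 0.320%.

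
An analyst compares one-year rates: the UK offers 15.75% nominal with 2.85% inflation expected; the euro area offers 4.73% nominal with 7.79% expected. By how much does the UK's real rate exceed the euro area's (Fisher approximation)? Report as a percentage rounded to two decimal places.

The UK: 15.75% − 2.85% = 12.900%
The euro area: 4.73% − 7.79% = -3.060%
Differential = 15.960% → 15.96%.

15.96%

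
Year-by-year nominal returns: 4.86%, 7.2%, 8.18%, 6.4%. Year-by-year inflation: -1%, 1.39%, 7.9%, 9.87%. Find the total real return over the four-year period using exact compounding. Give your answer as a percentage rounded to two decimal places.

Compound the nominal returns: 1.0486 × 1.0720 × 1.0818 × 1.0640 = 1.293878.
Compound inflation: 0.9900 × 1.0139 × 1.0790 × 1.0987 = 1.189956.
Deflate: 1.293878 / 1.189956 = 1.087332.
Total real return = 1.087332 − 1 → 8.73%.

8.73%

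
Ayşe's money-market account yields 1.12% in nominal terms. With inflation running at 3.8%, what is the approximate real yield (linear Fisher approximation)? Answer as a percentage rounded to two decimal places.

r ≈ i − π = 1.12% − 3.8% = -2.68%.

-2.68%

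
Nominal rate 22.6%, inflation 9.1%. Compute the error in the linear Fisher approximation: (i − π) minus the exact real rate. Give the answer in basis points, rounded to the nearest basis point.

Approximate: r ≈ 22.600% − 9.100% = 13.5000%
Exact: (1 + 0.2260)/(1 + 0.0910) − 1 = 12.3740%
Error = 13.5000% − 12.3740% = 1.1260% → 113 basis points.

113 basis points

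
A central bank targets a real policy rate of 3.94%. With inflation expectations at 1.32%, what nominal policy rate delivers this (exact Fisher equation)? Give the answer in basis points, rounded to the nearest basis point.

(1 + i) = (1 + r)(1 + π) = 1.03940 × 1.01320 = 1.05312008
i = 1.05312008 − 1, so the required nominal rate is 531 basis points.

531 basis points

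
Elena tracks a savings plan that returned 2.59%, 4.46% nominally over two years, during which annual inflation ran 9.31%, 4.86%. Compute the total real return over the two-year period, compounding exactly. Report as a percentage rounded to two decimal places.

-6.51%

Compound the nominal returns: 1.0259 × 1.0446 = 1.071655.
Compound inflation: 1.0931 × 1.0486 = 1.146225.
Deflate: 1.071655 / 1.146225 = 0.934943.
Total real return = 0.934943 − 1 → -6.51%.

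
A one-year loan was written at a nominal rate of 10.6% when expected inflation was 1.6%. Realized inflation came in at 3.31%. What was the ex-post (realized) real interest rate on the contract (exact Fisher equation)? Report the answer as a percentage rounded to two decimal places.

7.06%

Ex-post: (1 + 0.1060)/(1 + 0.0331) − 1 = 7.0564%
So the realized real rate is 7.06%.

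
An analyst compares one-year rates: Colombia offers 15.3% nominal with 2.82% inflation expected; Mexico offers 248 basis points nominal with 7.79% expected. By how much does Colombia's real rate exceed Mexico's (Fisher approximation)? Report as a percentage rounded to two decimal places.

17.79%

Colombia: 15.3% − 2.82% = 12.480%
Mexico: 2.48% − 7.79% = -5.310%
Differential = 17.790% → 17.79%.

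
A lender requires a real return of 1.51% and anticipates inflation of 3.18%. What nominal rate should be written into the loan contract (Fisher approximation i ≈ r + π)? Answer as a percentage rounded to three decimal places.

i ≈ r + π = 1.51% + 3.18% = 4.690%.

4.690%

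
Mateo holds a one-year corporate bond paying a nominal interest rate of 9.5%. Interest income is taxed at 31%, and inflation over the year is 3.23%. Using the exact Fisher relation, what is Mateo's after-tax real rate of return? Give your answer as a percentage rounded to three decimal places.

3.221%

After-tax nominal return = 9.5% × (1 − 0.31) = 6.5550%.
1 + r = 1.06555 / 1.03230 = 1.032210
After-tax real rate = 1.032210 − 1 → 3.221%.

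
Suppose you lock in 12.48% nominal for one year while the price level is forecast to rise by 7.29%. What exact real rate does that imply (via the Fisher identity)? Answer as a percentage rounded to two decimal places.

4.84%

1 + r = 1.12480 / 1.07290 = 1.048374
r = 1.048374 − 1 = 4.8374%, i.e. 4.84%.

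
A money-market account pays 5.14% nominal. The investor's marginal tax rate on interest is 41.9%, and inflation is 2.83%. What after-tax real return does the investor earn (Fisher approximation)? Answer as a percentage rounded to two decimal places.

After-tax nominal return = 5.14% × (1 − 0.419) = 2.98634%.
r ≈ 2.98634% − 2.83% → 0.16%.

0.16%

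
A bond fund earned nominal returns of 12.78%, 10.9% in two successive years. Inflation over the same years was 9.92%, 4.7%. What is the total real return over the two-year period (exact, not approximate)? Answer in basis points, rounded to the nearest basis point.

868 basis points

Compound the nominal returns: 1.1278 × 1.1090 = 1.250730.
Compound inflation: 1.0992 × 1.0470 = 1.150862.
Deflate: 1.250730 / 1.150862 = 1.086776.
Total real return = 1.086776 − 1 → 868 basis points.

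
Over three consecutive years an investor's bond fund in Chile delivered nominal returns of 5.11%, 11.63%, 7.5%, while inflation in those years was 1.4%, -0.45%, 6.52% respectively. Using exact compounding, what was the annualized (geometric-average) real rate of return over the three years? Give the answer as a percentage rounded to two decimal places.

5.46%

Compound the nominal returns: 1.0511 × 1.1163 × 1.0750 = 1.26134365.
Compound inflation: 1.0140 × 0.9955 × 1.0652 = 1.07525229.
Deflate: 1.26134365 / 1.07525229 = 1.17306762.
Annualized real rate = 1.17306762^(1/3) − 1 = 5.4648% → 5.46%.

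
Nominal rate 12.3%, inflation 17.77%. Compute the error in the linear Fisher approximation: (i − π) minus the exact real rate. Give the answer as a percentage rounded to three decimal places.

Approximate: r ≈ 12.300% − 17.770% = -5.4700%
Exact: (1 + 0.1230)/(1 + 0.1777) − 1 = -4.6446%
Error = -5.4700% − (-4.6446%) = -0.8254% → -0.825%.

-0.825%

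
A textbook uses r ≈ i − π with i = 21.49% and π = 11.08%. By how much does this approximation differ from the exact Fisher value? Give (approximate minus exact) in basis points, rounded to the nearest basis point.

Approximate: r ≈ 21.490% − 11.080% = 10.4100%
Exact: (1 + 0.2149)/(1 + 0.1108) − 1 = 9.3716%
Error = 10.4100% − 9.3716% = 1.0384% → 104 basis points.

104 basis points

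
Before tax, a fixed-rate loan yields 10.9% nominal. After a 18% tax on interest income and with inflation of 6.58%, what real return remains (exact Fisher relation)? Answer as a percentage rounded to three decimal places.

After-tax nominal return = 10.9% × (1 − 0.18) = 8.9380%.
1 + r = 1.08938 / 1.06580 = 1.022124
After-tax real rate = 1.022124 − 1 → 2.212%.

2.212%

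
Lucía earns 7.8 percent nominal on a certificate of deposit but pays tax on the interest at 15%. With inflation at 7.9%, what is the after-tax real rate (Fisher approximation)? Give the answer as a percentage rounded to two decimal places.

-1.27%

After-tax nominal return = 7.8% × (1 − 0.15) = 6.6300%.
r ≈ 6.6300% − 7.9% → -1.27%.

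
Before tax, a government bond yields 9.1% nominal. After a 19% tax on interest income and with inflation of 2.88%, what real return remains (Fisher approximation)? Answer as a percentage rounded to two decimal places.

4.49%

After-tax nominal return = 9.1% × (1 − 0.19) = 7.3710%.
r ≈ 7.3710% − 2.88% → 4.49%.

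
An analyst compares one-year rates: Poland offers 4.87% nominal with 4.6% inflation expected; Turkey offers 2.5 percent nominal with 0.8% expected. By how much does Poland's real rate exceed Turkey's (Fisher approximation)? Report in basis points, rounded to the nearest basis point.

-143 basis points

Poland: 4.87% − 4.6% = 0.270%
Turkey: 2.5% − 0.8% = 1.700%
Differential = -1.430% → -143 basis points.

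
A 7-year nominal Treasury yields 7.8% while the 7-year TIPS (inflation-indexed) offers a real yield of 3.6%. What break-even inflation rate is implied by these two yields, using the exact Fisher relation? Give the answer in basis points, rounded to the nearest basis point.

(1 + π) = (1 + i)/(1 + r) = 1.07800 / 1.03600 = 1.040541
Break-even inflation = 1.040541 − 1 → 405 basis points.

405 basis points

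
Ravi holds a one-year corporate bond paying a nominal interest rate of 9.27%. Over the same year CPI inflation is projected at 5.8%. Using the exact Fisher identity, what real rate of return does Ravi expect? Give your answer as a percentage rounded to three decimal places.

1 + r = 1.09270 / 1.05800 = 1.032798
r = 1.032798 − 1 = 3.2798%, i.e. 3.280%.

3.280%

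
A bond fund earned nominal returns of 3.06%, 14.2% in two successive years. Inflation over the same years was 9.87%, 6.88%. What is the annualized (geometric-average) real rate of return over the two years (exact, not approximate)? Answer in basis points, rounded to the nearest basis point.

Compound the nominal returns: 1.0306 × 1.1420 = 1.17694520.
Compound inflation: 1.0987 × 1.0688 = 1.17429056.
Deflate: 1.17694520 / 1.17429056 = 1.00226063.
Annualized real rate = 1.00226063^(1/2) − 1 = 0.1130% → 11 basis points.

11 basis points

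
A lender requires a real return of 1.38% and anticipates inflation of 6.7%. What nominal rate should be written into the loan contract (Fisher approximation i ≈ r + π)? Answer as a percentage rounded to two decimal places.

i ≈ r + π = 1.38% + 6.7% = 8.08%.

8.08%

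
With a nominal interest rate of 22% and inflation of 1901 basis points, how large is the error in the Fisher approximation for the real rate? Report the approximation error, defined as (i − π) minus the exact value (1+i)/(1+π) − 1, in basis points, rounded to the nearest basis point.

48 basis points

Approximate: r ≈ 22.000% − 19.010% = 2.9900%
Exact: (1 + 0.2200)/(1 + 0.1901) − 1 = 2.5124%
Error = 2.9900% − 2.5124% = 0.4776% → 48 basis points.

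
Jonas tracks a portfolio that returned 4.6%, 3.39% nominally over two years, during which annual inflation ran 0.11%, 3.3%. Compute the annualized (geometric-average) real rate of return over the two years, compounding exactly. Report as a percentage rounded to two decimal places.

Compound the nominal returns: 1.0460 × 1.0339 = 1.08145940.
Compound inflation: 1.0011 × 1.0330 = 1.03413630.
Deflate: 1.08145940 / 1.03413630 = 1.04576099.
Annualized real rate = 1.04576099^(1/2) − 1 = 2.2625% → 2.26%.

2.26%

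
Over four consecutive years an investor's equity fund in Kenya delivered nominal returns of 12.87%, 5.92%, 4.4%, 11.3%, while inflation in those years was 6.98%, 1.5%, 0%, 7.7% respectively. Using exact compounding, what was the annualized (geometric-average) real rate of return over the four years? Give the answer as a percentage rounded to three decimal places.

4.398%

Compound the nominal returns: 1.1287 × 1.0592 × 1.0440 × 1.1130 = 1.38915965.
Compound inflation: 1.0698 × 1.0150 × 1.0000 × 1.0770 = 1.16945722.
Deflate: 1.38915965 / 1.16945722 = 1.18786701.
Annualized real rate = 1.18786701^(1/4) − 1 = 4.3979% → 4.398%.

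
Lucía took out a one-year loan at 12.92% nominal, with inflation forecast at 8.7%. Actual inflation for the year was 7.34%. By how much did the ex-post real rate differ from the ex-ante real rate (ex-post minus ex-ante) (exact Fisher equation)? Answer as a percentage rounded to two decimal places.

Ex-ante: (1 + 0.1292)/(1 + 0.0870) − 1 = 3.8822%
Ex-post: (1 + 0.1292)/(1 + 0.0734) − 1 = 5.1984%
Difference (ex-post − ex-ante) = 1.3162% → 1.32%.

1.32%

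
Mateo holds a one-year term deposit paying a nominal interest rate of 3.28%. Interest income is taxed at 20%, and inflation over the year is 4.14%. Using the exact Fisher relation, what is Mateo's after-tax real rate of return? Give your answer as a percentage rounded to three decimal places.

-1.456%

After-tax nominal return = 3.28% × (1 − 0.2) = 2.6240%.
1 + r = 1.02624 / 1.04140 = 0.985443
After-tax real rate = 0.985443 − 1 → -1.456%.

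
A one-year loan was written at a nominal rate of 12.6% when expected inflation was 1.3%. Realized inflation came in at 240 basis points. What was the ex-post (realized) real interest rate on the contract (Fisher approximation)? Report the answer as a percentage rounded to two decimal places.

Ex-post: 12.6% − 2.4% = 10.200%
So the realized real rate is 10.20%.

10.20%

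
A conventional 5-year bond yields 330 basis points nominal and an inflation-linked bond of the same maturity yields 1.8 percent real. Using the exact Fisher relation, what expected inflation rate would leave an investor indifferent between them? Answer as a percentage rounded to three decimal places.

1.473%

(1 + π) = (1 + i)/(1 + r) = 1.03300 / 1.01800 = 1.0147348
Break-even inflation = 1.0147348 − 1 → 1.473%.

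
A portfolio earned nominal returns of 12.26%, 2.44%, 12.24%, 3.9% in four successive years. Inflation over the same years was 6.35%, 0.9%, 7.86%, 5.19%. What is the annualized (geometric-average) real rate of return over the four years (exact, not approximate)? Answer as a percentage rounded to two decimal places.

2.45%

Nominal growth factor = 1.1226 × 1.0244 × 1.1224 × 1.0390 = 1.34108966
Price-level growth factor = 1.0635 × 1.0090 × 1.0786 × 1.0519 = 1.21748475
Real growth factor = 1.34108966 / 1.21748475 = 1.10152481
Annualized real rate = 1.10152481^(1/4) − 1 = 2.4468% → 2.45%.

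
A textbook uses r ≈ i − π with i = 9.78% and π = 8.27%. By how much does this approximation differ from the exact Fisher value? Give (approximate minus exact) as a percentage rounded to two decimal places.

0.12%

Approximate: r ≈ 9.780% − 8.270% = 1.5100%
Exact: (1 + 0.0978)/(1 + 0.0827) − 1 = 1.3947%
Error = 1.5100% − 1.3947% = 0.1153% → 0.12%.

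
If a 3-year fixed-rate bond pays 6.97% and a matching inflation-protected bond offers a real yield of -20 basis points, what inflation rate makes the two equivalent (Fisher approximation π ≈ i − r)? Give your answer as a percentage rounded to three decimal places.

π ≈ i − r = 6.97% − (-0.2%) → 7.170%.

7.170%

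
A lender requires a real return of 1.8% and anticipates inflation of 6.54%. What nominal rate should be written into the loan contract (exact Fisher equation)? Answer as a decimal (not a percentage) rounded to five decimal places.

0.08458

(1 + i) = (1 + r)(1 + π) = 1.01800 × 1.06540 = 1.0845772
i = 1.0845772 − 1, so the required nominal rate is 0.08458.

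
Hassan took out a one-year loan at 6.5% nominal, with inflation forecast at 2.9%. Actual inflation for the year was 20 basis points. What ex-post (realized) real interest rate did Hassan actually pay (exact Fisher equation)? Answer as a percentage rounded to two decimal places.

Ex-post: (1 + 0.0650)/(1 + 0.0020) − 1 = 6.2874%
So the realized real rate is 6.29%.

6.29%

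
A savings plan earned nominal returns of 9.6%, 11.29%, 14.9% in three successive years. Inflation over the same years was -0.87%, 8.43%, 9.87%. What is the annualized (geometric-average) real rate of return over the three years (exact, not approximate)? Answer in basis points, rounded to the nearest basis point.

587 basis points

Nominal growth factor = 1.0960 × 1.1129 × 1.1490 = 1.40147942
Price-level growth factor = 0.9913 × 1.0843 × 1.0987 = 1.18095592
Real growth factor = 1.40147942 / 1.18095592 = 1.18673305
Annualized real rate = 1.18673305^(1/3) − 1 = 5.8728% → 587 basis points.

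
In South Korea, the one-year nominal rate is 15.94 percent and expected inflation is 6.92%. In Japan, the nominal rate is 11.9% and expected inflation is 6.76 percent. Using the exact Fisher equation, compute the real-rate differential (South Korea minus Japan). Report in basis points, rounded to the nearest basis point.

362 basis points

South Korea: (1 + 0.1594)/(1 + 0.0692) − 1 = 8.4362%
Japan: (1 + 0.1190)/(1 + 0.0676) − 1 = 4.8145%
Differential = 8.4362% − 4.8145% = 3.6217% → 362 basis points.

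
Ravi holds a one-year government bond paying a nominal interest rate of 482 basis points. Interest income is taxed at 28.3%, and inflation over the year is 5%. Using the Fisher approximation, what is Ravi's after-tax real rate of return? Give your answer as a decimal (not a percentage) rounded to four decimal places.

-0.0154

After-tax nominal return = 4.82% × (1 − 0.283) = 3.45594%.
r ≈ 3.45594% − 5% → -0.0154.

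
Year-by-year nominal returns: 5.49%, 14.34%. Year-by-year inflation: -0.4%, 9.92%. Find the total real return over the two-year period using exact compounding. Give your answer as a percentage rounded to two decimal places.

10.17%

Nominal growth factor = 1.0549 × 1.1434 = 1.206173
Price-level growth factor = 0.9960 × 1.0992 = 1.094803
Real growth factor = 1.206173 / 1.094803 = 1.101726
Total real return = 1.101726 − 1 → 10.17%.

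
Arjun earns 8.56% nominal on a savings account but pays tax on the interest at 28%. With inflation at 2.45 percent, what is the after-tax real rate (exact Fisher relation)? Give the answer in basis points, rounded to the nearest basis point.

362 basis points

After-tax nominal return = 8.56% × (1 − 0.28) = 6.1632%.
1 + r = 1.061632 / 1.02450 = 1.036244
After-tax real rate = 1.036244 − 1 → 362 basis points.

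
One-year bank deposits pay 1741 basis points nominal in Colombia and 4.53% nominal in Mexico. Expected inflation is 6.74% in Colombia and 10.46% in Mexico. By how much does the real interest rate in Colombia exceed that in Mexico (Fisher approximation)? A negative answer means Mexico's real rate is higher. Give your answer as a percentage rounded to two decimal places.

Colombia: 17.41% − 6.74% = 10.670%
Mexico: 4.53% − 10.46% = -5.930%
Differential = 16.600% → 16.60%.

16.60%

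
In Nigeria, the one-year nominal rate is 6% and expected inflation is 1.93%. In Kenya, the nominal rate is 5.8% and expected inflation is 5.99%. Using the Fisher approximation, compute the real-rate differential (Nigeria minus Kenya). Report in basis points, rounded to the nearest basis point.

Nigeria: 6% − 1.93% = 4.070%
Kenya: 5.8% − 5.99% = -0.190%
Differential = 4.260% → 426 basis points.

426 basis points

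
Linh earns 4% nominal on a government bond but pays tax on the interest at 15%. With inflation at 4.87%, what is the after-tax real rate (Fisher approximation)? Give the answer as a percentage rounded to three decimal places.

After-tax nominal return = 4% × (1 − 0.15) = 3.4000%.
r ≈ 3.4000% − 4.87% → -1.470%.

-1.470%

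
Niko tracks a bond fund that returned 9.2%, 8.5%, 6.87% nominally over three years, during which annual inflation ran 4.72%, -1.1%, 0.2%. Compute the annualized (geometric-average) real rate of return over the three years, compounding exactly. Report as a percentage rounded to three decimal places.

6.857%

Compound the nominal returns: 1.0920 × 1.0850 × 1.0687 = 1.266217134.
Compound inflation: 1.0472 × 0.9890 × 1.0020 = 1.037752162.
Deflate: 1.266217134 / 1.037752162 = 1.220153695.
Annualized real rate = 1.220153695^(1/3) − 1 = 6.85746% → 6.857%.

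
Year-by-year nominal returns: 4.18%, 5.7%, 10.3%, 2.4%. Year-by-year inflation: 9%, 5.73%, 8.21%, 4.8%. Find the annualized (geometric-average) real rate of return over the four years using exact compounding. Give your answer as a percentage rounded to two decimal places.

-1.23%

Nominal growth factor = 1.0418 × 1.0570 × 1.1030 × 1.0240 = 1.24375491
Price-level growth factor = 1.0900 × 1.0573 × 1.0821 × 1.0480 = 1.30693326
Real growth factor = 1.24375491 / 1.30693326 = 0.95165909
Annualized real rate = 0.95165909^(1/4) − 1 = -1.2311% → -1.23%.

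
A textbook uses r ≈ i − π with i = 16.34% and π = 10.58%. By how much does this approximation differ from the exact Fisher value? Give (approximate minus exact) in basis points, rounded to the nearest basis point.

Approximate: r ≈ 16.340% − 10.580% = 5.7600%
Exact: (1 + 0.1634)/(1 + 0.1058) − 1 = 5.2089%
Error = 5.7600% − 5.2089% = 0.5511% → 55 basis points.

55 basis points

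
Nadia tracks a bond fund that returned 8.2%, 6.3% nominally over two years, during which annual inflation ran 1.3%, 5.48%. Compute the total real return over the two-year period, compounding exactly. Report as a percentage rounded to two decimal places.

Nominal growth factor = 1.0820 × 1.0630 = 1.150166
Price-level growth factor = 1.0130 × 1.0548 = 1.068512
Real growth factor = 1.150166 / 1.068512 = 1.076418
Total real return = 1.076418 − 1 → 7.64%.

7.64%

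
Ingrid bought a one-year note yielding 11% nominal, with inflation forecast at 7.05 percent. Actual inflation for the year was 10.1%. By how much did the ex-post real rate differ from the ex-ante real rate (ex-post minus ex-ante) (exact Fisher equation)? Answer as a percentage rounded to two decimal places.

Ex-ante: (1 + 0.1100)/(1 + 0.0705) − 1 = 3.6899%
Ex-post: (1 + 0.1100)/(1 + 0.1010) − 1 = 0.8174%
Difference (ex-post − ex-ante) = -2.8724% → -2.87%.

-2.87%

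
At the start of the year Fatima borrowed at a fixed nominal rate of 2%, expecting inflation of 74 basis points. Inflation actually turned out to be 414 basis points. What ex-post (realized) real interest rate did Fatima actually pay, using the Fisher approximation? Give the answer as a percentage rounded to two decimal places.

-2.14%

Ex-post: 2% − 4.14% = -2.140%
So the realized real rate is -2.14%.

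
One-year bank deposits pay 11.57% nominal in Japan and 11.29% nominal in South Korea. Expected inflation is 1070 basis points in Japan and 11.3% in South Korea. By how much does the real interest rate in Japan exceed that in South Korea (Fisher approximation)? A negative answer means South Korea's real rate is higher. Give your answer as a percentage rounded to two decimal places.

Japan: 11.57% − 10.7% = 0.870%
South Korea: 11.29% − 11.3% = -0.010%
Differential = 0.880% → 0.88%.

0.88%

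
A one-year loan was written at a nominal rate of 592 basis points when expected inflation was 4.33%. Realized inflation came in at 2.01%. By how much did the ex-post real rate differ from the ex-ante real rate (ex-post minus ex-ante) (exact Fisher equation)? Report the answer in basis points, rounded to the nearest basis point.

Ex-ante: (1 + 0.0592)/(1 + 0.0433) − 1 = 1.5240%
Ex-post: (1 + 0.0592)/(1 + 0.0201) − 1 = 3.8330%
Difference (ex-post − ex-ante) = 2.3089% → 231 basis points.

231 basis points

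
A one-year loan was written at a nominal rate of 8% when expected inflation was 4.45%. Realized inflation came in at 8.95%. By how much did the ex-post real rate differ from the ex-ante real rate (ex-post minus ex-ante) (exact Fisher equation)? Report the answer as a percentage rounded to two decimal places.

-4.27%

Ex-ante: (1 + 0.0800)/(1 + 0.0445) − 1 = 3.3988%
Ex-post: (1 + 0.0800)/(1 + 0.0895) − 1 = -0.8720%
Difference (ex-post − ex-ante) = -4.2707% → -4.27%.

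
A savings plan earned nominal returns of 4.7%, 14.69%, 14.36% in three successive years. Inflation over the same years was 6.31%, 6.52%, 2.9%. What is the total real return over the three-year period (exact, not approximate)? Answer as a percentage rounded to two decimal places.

17.85%

Compound the nominal returns: 1.0470 × 1.1469 × 1.1436 = 1.373240.
Compound inflation: 1.0631 × 1.0652 × 1.0290 = 1.165254.
Deflate: 1.373240 / 1.165254 = 1.178490.
Total real return = 1.178490 − 1 → 17.85%.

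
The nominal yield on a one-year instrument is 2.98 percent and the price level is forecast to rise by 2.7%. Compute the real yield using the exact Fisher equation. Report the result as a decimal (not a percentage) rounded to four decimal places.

1 + r = 1.02980 / 1.02700 = 1.002726
r = 1.002726 − 1 = 0.2726%, i.e. 0.0027.

0.0027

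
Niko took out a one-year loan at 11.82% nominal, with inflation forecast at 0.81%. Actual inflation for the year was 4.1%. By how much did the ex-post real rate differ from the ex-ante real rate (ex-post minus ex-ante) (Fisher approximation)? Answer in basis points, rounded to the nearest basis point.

Ex-ante: 11.82% − 0.81% = 11.010%
Ex-post: 11.82% − 4.1% = 7.720%
Difference (ex-post − ex-ante) = -3.2900% → -329 basis points.

-329 basis points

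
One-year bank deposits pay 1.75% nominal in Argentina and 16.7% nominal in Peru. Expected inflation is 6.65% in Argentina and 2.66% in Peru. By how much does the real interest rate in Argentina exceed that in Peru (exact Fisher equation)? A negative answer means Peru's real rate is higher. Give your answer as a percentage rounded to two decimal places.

-18.27%

Argentina: (1 + 0.0175)/(1 + 0.0665) − 1 = -4.5945%
Peru: (1 + 0.1670)/(1 + 0.0266) − 1 = 13.6762%
Differential = -4.5945% − 13.6762% = -18.2707% → -18.27%.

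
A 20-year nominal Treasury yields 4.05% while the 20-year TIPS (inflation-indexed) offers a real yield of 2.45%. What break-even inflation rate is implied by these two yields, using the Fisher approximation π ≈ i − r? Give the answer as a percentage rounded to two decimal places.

π ≈ i − r = 4.05% − 2.45% → 1.60%.

1.60%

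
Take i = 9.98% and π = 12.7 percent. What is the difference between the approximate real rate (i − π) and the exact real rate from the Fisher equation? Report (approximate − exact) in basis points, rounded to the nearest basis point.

Approximate: r ≈ 9.980% − 12.700% = -2.7200%
Exact: (1 + 0.0998)/(1 + 0.1270) − 1 = -2.4135%
Error = -2.7200% − (-2.4135%) = -0.3065% → -31 basis points.

-31 basis points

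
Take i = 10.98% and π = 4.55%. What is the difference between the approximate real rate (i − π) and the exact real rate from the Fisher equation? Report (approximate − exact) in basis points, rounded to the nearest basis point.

28 basis points

Approximate: r ≈ 10.980% − 4.550% = 6.4300%
Exact: (1 + 0.1098)/(1 + 0.0455) − 1 = 6.1502%
Error = 6.4300% − 6.1502% = 0.2798% → 28 basis points.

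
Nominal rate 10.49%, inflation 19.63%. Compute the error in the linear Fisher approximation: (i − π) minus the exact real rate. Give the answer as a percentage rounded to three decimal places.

-1.500%

Approximate: r ≈ 10.490% − 19.630% = -9.1400%
Exact: (1 + 0.1049)/(1 + 0.1963) − 1 = -7.6402%
Error = -9.1400% − (-7.6402%) = -1.4998% → -1.500%.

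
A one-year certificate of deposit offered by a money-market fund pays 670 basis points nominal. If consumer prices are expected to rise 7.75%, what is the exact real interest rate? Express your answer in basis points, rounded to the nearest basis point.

By the Fisher equation, 1 + r = (1 + i)/(1 + π).
1 + r = 1.06700 / 1.07750 = 0.990255
r = 0.990255 − 1 = -0.9745%, i.e. -97 basis points.

-97 basis points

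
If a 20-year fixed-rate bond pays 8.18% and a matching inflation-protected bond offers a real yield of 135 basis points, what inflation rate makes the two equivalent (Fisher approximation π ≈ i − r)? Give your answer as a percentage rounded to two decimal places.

π ≈ i − r = 8.18% − 1.35% → 6.83%.

6.83%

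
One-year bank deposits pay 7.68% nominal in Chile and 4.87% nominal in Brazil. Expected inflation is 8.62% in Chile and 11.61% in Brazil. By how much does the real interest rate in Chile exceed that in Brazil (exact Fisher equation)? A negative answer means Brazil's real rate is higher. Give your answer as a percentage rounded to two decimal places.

Chile: (1 + 0.0768)/(1 + 0.0862) − 1 = -0.8654%
Brazil: (1 + 0.0487)/(1 + 0.1161) − 1 = -6.0389%
Differential = -0.8654% − (-6.0389%) = 5.1735% → 5.17%.

5.17%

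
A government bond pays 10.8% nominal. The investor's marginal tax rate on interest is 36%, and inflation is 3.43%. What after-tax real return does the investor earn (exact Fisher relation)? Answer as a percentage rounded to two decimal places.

3.37%

After-tax nominal return = 10.8% × (1 − 0.36) = 6.9120%.
1 + r = 1.06912 / 1.03430 = 1.033665
After-tax real rate = 1.033665 − 1 → 3.37%.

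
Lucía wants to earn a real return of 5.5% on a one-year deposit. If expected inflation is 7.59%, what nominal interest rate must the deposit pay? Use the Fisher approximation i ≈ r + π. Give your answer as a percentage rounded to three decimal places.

13.090%

i ≈ r + π = 5.5% + 7.59% = 13.090%.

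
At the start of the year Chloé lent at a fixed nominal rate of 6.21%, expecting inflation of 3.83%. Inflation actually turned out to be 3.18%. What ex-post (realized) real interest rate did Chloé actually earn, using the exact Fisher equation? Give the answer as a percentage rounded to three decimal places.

Ex-post: (1 + 0.0621)/(1 + 0.0318) − 1 = 2.9366%
So the realized real rate is 2.937%.

2.937%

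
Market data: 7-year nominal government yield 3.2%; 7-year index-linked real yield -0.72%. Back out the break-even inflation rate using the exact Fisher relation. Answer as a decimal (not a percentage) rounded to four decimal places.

(1 + π) = (1 + i)/(1 + r) = 1.03200 / 0.99280 = 1.039484
Break-even inflation = 1.039484 − 1 → 0.0395.

0.0395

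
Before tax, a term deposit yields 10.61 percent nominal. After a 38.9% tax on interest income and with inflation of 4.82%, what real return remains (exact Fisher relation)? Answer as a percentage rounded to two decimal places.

After-tax nominal return = 10.61% × (1 − 0.389) = 6.48271%.
1 + r = 1.0648271 / 1.04820 = 1.015863
After-tax real rate = 1.015863 − 1 → 1.59%.

1.59%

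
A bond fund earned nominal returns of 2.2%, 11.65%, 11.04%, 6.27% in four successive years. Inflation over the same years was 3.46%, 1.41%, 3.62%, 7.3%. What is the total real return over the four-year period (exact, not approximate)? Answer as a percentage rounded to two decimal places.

15.43%

Compound the nominal returns: 1.0220 × 1.1165 × 1.1104 × 1.0627 = 1.346480.
Compound inflation: 1.0346 × 1.0141 × 1.0362 × 1.0730 = 1.166532.
Deflate: 1.346480 / 1.166532 = 1.154259.
Total real return = 1.154259 − 1 → 15.43%.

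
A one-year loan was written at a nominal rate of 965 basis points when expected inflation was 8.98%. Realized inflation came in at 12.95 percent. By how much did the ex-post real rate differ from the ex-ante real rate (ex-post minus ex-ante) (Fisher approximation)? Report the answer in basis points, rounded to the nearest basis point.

-397 basis points

Ex-ante: 9.65% − 8.98% = 0.670%
Ex-post: 9.65% − 12.95% = -3.300%
Difference (ex-post − ex-ante) = -3.9700% → -397 basis points.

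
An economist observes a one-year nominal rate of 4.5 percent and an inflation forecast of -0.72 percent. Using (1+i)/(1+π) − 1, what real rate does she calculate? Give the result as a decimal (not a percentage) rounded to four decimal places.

0.0526

1 + r = 1.04500 / 0.99280 = 1.052579
r = 1.052579 − 1 = 5.2579%, i.e. 0.0526.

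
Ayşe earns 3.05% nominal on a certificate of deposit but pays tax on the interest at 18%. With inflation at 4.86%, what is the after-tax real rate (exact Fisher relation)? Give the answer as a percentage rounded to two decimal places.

-2.25%

After-tax nominal return = 3.05% × (1 − 0.18) = 2.5010%.
1 + r = 1.02501 / 1.04860 = 0.977503
After-tax real rate = 0.977503 − 1 → -2.25%.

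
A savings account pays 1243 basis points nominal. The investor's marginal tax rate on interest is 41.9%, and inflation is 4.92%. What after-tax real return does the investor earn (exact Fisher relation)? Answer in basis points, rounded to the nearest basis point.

After-tax nominal return = 12.43% × (1 − 0.419) = 7.22183%.
1 + r = 1.0722183 / 1.04920 = 1.021939
After-tax real rate = 1.021939 − 1 → 219 basis points.

219 basis points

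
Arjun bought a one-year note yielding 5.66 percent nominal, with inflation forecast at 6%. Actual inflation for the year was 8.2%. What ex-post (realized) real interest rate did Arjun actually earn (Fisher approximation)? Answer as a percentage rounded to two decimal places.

-2.54%

Ex-post: 5.66% − 8.2% = -2.540%
So the realized real rate is -2.54%.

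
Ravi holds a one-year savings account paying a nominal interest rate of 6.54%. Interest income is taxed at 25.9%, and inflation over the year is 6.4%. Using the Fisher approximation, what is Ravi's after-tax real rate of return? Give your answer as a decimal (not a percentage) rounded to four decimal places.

-0.0155

After-tax nominal return = 6.54% × (1 − 0.259) = 4.84614%.
r ≈ 4.84614% − 6.4% → -0.0155.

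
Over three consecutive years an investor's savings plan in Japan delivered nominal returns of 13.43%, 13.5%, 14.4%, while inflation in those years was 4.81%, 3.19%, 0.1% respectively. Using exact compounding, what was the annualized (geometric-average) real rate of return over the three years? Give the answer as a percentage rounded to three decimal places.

Nominal growth factor = 1.1343 × 1.1350 × 1.1440 = 1.47282049
Price-level growth factor = 1.0481 × 1.0319 × 1.0010 = 1.08261592
Real growth factor = 1.47282049 / 1.08261592 = 1.36042752
Annualized real rate = 1.36042752^(1/3) − 1 = 10.8048% → 10.805%.

10.805%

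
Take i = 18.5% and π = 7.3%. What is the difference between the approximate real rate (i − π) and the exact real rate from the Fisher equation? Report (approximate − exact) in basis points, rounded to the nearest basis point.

76 basis points

Approximate: r ≈ 18.500% − 7.300% = 11.2000%
Exact: (1 + 0.1850)/(1 + 0.0730) − 1 = 10.4380%
Error = 11.2000% − 10.4380% = 0.7620% → 76 basis points.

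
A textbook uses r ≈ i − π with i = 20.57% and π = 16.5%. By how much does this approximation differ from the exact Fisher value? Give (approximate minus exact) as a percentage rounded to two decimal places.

0.58%

Approximate: r ≈ 20.570% − 16.500% = 4.0700%
Exact: (1 + 0.2057)/(1 + 0.1650) − 1 = 3.4936%
Error = 4.0700% − 3.4936% = 0.5764% → 0.58%.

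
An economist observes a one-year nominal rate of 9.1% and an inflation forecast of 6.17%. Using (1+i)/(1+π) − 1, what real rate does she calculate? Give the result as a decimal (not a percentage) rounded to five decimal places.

0.02760

By the Fisher equation, 1 + r = (1 + i)/(1 + π).
1 + r = 1.09100 / 1.06170 = 1.027597
r = 1.027597 − 1 = 2.7597%, i.e. 0.02760.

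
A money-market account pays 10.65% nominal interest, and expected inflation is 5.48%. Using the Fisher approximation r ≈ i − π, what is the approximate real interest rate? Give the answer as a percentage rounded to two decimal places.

r ≈ i − π = 10.65% − 5.48% = 5.17%.

5.17%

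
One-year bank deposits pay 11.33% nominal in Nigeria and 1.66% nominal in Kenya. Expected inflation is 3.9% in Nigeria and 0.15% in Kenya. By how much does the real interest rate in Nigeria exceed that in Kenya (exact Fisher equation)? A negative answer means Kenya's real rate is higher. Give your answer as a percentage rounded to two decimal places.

Nigeria: (1 + 0.1133)/(1 + 0.0390) − 1 = 7.1511%
Kenya: (1 + 0.0166)/(1 + 0.0015) − 1 = 1.5077%
Differential = 7.1511% − 1.5077% = 5.6434% → 5.64%.

5.64%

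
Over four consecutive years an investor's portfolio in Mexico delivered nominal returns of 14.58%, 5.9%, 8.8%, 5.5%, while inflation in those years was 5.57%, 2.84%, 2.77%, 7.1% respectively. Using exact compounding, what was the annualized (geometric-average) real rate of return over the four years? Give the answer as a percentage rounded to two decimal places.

Compound the nominal returns: 1.1458 × 1.0590 × 1.0880 × 1.0550 = 1.39279158.
Compound inflation: 1.0557 × 1.0284 × 1.0277 × 1.0710 = 1.19497389.
Deflate: 1.39279158 / 1.19497389 = 1.16554143.
Annualized real rate = 1.16554143^(1/4) − 1 = 3.9039% → 3.90%.

3.90%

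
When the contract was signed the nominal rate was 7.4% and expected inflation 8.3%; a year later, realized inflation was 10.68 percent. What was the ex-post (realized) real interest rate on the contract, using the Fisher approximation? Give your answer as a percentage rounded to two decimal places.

Ex-post: 7.4% − 10.68% = -3.280%
So the realized real rate is -3.28%.

-3.28%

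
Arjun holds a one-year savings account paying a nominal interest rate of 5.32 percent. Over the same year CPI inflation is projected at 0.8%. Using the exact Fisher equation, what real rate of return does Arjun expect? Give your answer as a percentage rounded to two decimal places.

4.48%

1 + r = 1.05320 / 1.00800 = 1.044841
r = 1.044841 − 1 = 4.4841%, i.e. 4.48%.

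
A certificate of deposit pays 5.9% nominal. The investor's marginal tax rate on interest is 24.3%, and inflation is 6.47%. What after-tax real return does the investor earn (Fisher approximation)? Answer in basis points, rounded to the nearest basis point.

-200 basis points

After-tax nominal return = 5.9% × (1 − 0.243) = 4.4663%.
r ≈ 4.4663% − 6.47% → -200 basis points.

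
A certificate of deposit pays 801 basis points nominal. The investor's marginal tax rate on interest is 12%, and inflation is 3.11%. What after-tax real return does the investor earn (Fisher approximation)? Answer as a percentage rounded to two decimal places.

3.94%

After-tax nominal return = 8.01% × (1 − 0.12) = 7.0488%.
r ≈ 7.0488% − 3.11% → 3.94%.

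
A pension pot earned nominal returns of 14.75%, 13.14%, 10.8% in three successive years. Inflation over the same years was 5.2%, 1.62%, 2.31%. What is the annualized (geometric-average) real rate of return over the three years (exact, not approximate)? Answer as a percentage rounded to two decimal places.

9.56%

Compound the nominal returns: 1.1475 × 1.1314 × 1.1080 = 1.43849590.
Compound inflation: 1.0520 × 1.0162 × 1.0231 = 1.09373728.
Deflate: 1.43849590 / 1.09373728 = 1.31521155.
Annualized real rate = 1.31521155^(1/3) − 1 = 9.5633% → 9.56%.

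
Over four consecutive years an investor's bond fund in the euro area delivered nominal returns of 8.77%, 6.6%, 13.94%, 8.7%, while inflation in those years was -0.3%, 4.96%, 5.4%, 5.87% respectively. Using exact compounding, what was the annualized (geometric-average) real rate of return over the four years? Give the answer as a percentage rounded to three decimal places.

5.308%

Nominal growth factor = 1.0877 × 1.0660 × 1.1394 × 1.0870 = 1.43605837
Price-level growth factor = 0.9970 × 1.0496 × 1.0540 × 1.0587 = 1.16770329
Real growth factor = 1.43605837 / 1.16770329 = 1.22981444
Annualized real rate = 1.22981444^(1/4) − 1 = 5.3076% → 5.308%.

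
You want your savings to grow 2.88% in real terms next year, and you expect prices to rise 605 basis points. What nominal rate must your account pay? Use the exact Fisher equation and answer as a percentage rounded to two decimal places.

9.10%

(1 + i) = (1 + r)(1 + π) = 1.02880 × 1.06050 = 1.0910424
i = 1.0910424 − 1, so the required nominal rate is 9.10%.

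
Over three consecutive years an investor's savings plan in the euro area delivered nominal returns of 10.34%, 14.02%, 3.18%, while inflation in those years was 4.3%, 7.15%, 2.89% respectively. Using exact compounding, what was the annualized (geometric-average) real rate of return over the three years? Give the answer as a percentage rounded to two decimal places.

4.12%

Compound the nominal returns: 1.1034 × 1.1402 × 1.0318 = 1.29810415.
Compound inflation: 1.0430 × 1.0715 × 1.0289 = 1.14987240.
Deflate: 1.29810415 / 1.14987240 = 1.12891148.
Annualized real rate = 1.12891148^(1/3) − 1 = 4.1246% → 4.12%.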